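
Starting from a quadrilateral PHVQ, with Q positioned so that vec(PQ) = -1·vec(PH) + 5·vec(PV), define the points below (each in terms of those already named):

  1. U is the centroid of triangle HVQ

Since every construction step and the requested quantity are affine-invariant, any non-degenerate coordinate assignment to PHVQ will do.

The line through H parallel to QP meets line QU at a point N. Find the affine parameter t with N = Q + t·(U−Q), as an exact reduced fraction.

Assign P = (0, 0), H = (1, 0), V = (0, 1), Q = (-1, 5) — the answer is frame-independent, so this choice is without loss of generality.
1. U is the centroid of triangle HVQ ⇒ U = (0, 2)
through H parallel to QP: direction (1, -5); meets QU at N = (3/2, -5/2)
N = Q + t·(U−Q) with t = 5/2

t = 5/2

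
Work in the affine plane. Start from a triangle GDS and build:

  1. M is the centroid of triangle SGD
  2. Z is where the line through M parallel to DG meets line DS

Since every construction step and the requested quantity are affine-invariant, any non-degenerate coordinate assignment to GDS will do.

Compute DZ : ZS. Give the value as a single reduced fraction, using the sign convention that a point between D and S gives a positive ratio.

Set G = (0, 0), D = (1, 0), S = (0, 1); any affine frame gives the same invariant.
1. M is the centroid of triangle SGD ⇒ M = (1/3, 1/3)
2. Z is where the line through M parallel to DG meets line DS ⇒ Z = (2/3, 1/3)
Z = D + t·(S−D) with t = 1/3, so DZ:ZS = t:(1−t) = 1/3:2/3

DZ:ZS = 1/2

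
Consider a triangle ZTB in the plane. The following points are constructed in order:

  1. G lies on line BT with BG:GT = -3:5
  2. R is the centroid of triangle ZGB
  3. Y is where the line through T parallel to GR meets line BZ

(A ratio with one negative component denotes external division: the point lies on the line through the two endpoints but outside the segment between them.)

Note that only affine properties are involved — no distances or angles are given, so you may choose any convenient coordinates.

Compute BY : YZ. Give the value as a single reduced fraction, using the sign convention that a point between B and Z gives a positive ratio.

BY:YZ = -1/4

Choose coordinates Z = (0, 0), T = (1, 0), B = (0, 1).
1. G lies on line BT with BG:GT = -3:5 ⇒ G = (-3/2, 5/2)
2. R is the centroid of triangle ZGB ⇒ R = (-1/2, 7/6)
3. Y is where the line through T parallel to GR meets line BZ ⇒ Y = (0, 4/3)
Y = B + t·(Z−B) with t = -1/3, so BY:YZ = t:(1−t) = -1/3:4/3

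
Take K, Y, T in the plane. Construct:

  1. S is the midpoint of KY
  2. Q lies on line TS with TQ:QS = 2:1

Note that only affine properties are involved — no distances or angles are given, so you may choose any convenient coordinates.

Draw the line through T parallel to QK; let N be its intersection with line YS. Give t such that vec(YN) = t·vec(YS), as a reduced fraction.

Work in coordinates with K = (0, 0), Y = (1, 0), T = (0, 1).
1. S is the midpoint of KY ⇒ S = (1/2, 0)
2. Q lies on line TS with TQ:QS = 2:1 ⇒ Q = (1/3, 1/3)
through T parallel to QK: direction (-1/3, -1/3); meets YS at N = (-1, 0)
N = Y + t·(S−Y) with t = 4

t = 4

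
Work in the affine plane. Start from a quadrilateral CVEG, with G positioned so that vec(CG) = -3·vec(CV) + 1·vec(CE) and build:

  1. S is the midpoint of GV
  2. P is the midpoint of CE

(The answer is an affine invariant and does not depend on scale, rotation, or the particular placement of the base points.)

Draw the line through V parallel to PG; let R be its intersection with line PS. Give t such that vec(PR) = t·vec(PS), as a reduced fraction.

Choose coordinates C = (0, 0), V = (1, 0), E = (0, 1), G = (-3, 1).
1. S is the midpoint of GV ⇒ S = (-1, 1/2)
2. P is the midpoint of CE ⇒ P = (0, 1/2)
through V parallel to PG: direction (-3, 1/2); meets PS at R = (-2, 1/2)
R = P + t·(S−P) with t = 2

t = 2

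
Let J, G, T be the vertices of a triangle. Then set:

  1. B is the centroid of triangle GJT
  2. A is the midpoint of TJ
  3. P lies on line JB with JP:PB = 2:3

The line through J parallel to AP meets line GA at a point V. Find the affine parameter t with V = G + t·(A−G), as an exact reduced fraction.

t = 11/9

Assign J = (0, 0), G = (1, 0), T = (0, 1) — the answer is frame-independent, so this choice is without loss of generality.
1. B is the centroid of triangle GJT ⇒ B = (1/3, 1/3)
2. A is the midpoint of TJ ⇒ A = (0, 1/2)
3. P lies on line JB with JP:PB = 2:3 ⇒ P = (2/15, 2/15)
through J parallel to AP: direction (2/15, -11/30); meets GA at V = (-2/9, 11/18)
V = G + t·(A−G) with t = 11/9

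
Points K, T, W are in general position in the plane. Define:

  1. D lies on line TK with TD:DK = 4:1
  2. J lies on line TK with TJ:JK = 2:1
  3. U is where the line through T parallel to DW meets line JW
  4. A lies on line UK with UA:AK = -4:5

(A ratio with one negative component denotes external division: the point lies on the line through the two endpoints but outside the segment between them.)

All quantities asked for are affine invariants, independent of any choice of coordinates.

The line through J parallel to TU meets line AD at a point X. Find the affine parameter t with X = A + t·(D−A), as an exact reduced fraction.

Choose coordinates K = (0, 0), T = (1, 0), W = (0, 1).
1. D lies on line TK with TD:DK = 4:1 ⇒ D = (1/5, 0)
2. J lies on line TK with TJ:JK = 2:1 ⇒ J = (1/3, 0)
3. U is where the line through T parallel to DW meets line JW ⇒ U = (2, -5)
4. A lies on line UK with UA:AK = -4:5 ⇒ A = (10, -25)
through J parallel to TU: direction (1, -5); meets AD at X = (17/36, -25/36)
X = A + t·(D−A) with t = 35/36

t = 35/36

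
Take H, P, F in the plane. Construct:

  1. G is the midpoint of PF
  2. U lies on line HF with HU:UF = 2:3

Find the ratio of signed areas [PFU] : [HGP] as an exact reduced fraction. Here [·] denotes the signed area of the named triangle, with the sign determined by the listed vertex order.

[PFU]:[HGP] = -6/5

Set H = (0, 0), P = (1, 0), F = (0, 1); any affine frame gives the same invariant.
1. G is the midpoint of PF ⇒ G = (1/2, 1/2)
2. U lies on line HF with HU:UF = 2:3 ⇒ U = (0, 2/5)
2·[PFU] = 3/5, 2·[HGP] = -1/2
[PFU]:[HGP] = 3/5:-1/2 = -6/5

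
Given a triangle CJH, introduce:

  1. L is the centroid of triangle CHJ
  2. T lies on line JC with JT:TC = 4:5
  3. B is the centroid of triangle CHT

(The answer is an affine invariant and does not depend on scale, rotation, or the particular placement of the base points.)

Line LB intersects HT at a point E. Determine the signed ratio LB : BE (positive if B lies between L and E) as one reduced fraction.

LB:BE = -4/5

Set C = (0, 0), J = (1, 0), H = (0, 1); any affine frame gives the same invariant.
1. L is the centroid of triangle CHJ ⇒ L = (1/3, 1/3)
2. T lies on line JC with JT:TC = 4:5 ⇒ T = (5/9, 0)
3. B is the centroid of triangle CHT ⇒ B = (5/27, 1/3)
line LB meets HT at E = (10/27, 1/3)
B = L + t·(E−L) with t = -4, so LB:BE = -4:5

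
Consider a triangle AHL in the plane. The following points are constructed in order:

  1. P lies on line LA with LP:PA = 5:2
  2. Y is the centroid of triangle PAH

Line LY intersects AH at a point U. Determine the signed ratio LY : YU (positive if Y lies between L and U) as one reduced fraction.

Assign A = (0, 0), H = (1, 0), L = (0, 1) — the answer is frame-independent, so this choice is without loss of generality.
1. P lies on line LA with LP:PA = 5:2 ⇒ P = (0, 2/7)
2. Y is the centroid of triangle PAH ⇒ Y = (1/3, 2/21)
line LY meets AH at U = (7/19, 0)
Y = L + t·(U−L) with t = 19/21, so LY:YU = 19/21:2/21

LY:YU = 19/2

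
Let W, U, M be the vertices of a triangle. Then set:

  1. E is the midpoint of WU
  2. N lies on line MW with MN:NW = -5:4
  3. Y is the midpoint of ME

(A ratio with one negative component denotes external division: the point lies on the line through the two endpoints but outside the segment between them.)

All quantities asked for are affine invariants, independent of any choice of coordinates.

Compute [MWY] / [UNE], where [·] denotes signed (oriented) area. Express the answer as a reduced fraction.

Assign W = (0, 0), U = (1, 0), M = (0, 1) — the answer is frame-independent, so this choice is without loss of generality.
1. E is the midpoint of WU ⇒ E = (1/2, 0)
2. N lies on line MW with MN:NW = -5:4 ⇒ N = (0, -4)
3. Y is the midpoint of ME ⇒ Y = (1/4, 1/2)
2·[MWY] = 1/4, 2·[UNE] = -2
[MWY]:[UNE] = 1/4:-2 = -1/8

[MWY]:[UNE] = -1/8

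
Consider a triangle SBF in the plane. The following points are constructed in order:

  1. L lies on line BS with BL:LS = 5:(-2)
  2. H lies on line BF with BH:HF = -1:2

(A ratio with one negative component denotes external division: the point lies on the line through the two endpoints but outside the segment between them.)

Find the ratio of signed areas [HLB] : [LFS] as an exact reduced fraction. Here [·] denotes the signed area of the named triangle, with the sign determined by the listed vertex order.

[HLB]:[LFS] = 5/2

Set S = (0, 0), B = (1, 0), F = (0, 1); any affine frame gives the same invariant.
1. L lies on line BS with BL:LS = 5:(-2) ⇒ L = (-2/3, 0)
2. H lies on line BF with BH:HF = -1:2 ⇒ H = (2, -1)
2·[HLB] = -5/3, 2·[LFS] = -2/3
[HLB]:[LFS] = -5/3:-2/3 = 5/2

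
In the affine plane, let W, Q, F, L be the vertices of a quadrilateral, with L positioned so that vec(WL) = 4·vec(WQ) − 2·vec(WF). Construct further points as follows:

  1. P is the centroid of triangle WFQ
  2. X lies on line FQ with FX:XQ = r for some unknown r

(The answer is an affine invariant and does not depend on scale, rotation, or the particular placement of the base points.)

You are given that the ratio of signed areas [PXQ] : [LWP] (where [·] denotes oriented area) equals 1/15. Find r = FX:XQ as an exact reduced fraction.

r = 3/2

Set W = (0, 0), Q = (1, 0), F = (0, 1), L = (4, -2); any affine frame gives the same invariant.
1. P is the centroid of triangle WFQ ⇒ P = (1/3, 1/3)
2. With FX:XQ = r, write λ = r/(r+1) so X = F + λ·(Q−F); X is affine-linear in λ
Every point depending on X is an affine combination of X and λ-independent points, so each such coordinate is linear in λ; the λ² term in each signed area is a multiple of (Q−F)×(Q−F) = 0, so 2·[PXQ] and 2·[LWP] are each linear in λ. Evaluating at λ=0 and λ=1:
  2·[PXQ] = 1/3·λ − 1/3,   2·[LWP] = -2
So [PXQ]:[LWP] = (1/3·λ − 1/3) / (-2). Setting this equal to 1/15:
  1/3·λ − 1/3 = 1/15·(-2)  ⇒  λ = 3/5
Then r = λ/(1−λ) = (3/5)/(2/5) = 3/2. Check: with r = 3/2, X = (3/5, 2/5) and [PXQ]:[LWP] = 1/15 as required.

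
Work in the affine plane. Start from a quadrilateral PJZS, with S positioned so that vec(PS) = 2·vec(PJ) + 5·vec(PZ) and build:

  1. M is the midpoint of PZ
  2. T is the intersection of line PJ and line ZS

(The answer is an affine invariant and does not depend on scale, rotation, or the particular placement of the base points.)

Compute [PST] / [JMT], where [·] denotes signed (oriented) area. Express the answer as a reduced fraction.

Set P = (0, 0), J = (1, 0), Z = (0, 1), S = (2, 5); any affine frame gives the same invariant.
1. M is the midpoint of PZ ⇒ M = (0, 1/2)
2. T is the intersection of line PJ and line ZS ⇒ T = (-1/2, 0)
2·[PST] = 5/2, 2·[JMT] = 3/4
[PST]:[JMT] = 5/2:3/4 = 10/3

[PST]:[JMT] = 10/3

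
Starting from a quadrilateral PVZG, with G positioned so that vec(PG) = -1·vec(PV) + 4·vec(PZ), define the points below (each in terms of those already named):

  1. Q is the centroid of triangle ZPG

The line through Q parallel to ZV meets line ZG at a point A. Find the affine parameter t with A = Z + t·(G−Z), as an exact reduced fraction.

t = 1/6

Assign P = (0, 0), V = (1, 0), Z = (0, 1), G = (-1, 4) — the answer is frame-independent, so this choice is without loss of generality.
1. Q is the centroid of triangle ZPG ⇒ Q = (-1/3, 5/3)
through Q parallel to ZV: direction (1, -1); meets ZG at A = (-1/6, 3/2)
A = Z + t·(G−Z) with t = 1/6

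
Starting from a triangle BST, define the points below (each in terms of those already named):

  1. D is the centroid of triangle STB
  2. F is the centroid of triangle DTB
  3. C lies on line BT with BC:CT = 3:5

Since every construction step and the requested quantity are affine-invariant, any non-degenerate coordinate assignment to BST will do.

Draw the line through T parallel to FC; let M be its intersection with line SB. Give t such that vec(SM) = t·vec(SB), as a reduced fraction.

t = 13/5

Set B = (0, 0), S = (1, 0), T = (0, 1); any affine frame gives the same invariant.
1. D is the centroid of triangle STB ⇒ D = (1/3, 1/3)
2. F is the centroid of triangle DTB ⇒ F = (1/9, 4/9)
3. C lies on line BT with BC:CT = 3:5 ⇒ C = (0, 3/8)
through T parallel to FC: direction (-1/9, -5/72); meets SB at M = (-8/5, 0)
M = S + t·(B−S) with t = 13/5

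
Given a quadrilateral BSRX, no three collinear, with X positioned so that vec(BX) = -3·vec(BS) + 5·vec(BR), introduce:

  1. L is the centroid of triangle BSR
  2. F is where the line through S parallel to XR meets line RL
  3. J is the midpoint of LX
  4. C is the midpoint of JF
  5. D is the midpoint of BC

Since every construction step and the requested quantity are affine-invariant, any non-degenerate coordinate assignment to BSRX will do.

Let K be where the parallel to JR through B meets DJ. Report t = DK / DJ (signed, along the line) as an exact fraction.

t = -19/13

Set B = (0, 0), S = (1, 0), R = (0, 1), X = (-3, 5); any affine frame gives the same invariant.
1. L is the centroid of triangle BSR ⇒ L = (1/3, 1/3)
2. F is where the line through S parallel to XR meets line RL ⇒ F = (-1/2, 2)
3. J is the midpoint of LX ⇒ J = (-4/3, 8/3)
4. C is the midpoint of JF ⇒ C = (-11/12, 7/3)
5. D is the midpoint of BC ⇒ D = (-11/24, 7/6)
through B parallel to JR: direction (4/3, -5/3); meets DJ at K = (32/39, -40/39)
K = D + t·(J−D) with t = -19/13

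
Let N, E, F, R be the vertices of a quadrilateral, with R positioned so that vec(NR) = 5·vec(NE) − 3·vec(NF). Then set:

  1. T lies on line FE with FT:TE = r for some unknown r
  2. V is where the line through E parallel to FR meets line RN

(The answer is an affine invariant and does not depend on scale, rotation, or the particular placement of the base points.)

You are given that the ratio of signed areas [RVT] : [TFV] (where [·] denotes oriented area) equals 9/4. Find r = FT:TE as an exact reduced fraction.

Set N = (0, 0), E = (1, 0), F = (0, 1), R = (5, -3); any affine frame gives the same invariant.
1. With FT:TE = r, write λ = r/(r+1) so T = F + λ·(E−F); T is affine-linear in λ
2. V is where the line through E parallel to FR meets line RN ⇒ V = (4, -12/5)
Every point depending on T is an affine combination of T and λ-independent points, so each such coordinate is linear in λ; the λ² term in each signed area is a multiple of (E−F)×(E−F) = 0, so 2·[RVT] and 2·[TFV] are each linear in λ. Evaluating at λ=0 and λ=1:
  2·[RVT] = 2/5·λ − 1,   2·[TFV] = -3/5·λ
So [RVT]:[TFV] = (2/5·λ − 1) / (-3/5·λ). Setting this equal to 9/4:
  2/5·λ − 1 = 9/4·(-3/5·λ)  ⇒  λ = 4/7
Then r = λ/(1−λ) = (4/7)/(3/7) = 4/3. Check: with r = 4/3, T = (4/7, 3/7) and [RVT]:[TFV] = 9/4 as required.

r = 4/3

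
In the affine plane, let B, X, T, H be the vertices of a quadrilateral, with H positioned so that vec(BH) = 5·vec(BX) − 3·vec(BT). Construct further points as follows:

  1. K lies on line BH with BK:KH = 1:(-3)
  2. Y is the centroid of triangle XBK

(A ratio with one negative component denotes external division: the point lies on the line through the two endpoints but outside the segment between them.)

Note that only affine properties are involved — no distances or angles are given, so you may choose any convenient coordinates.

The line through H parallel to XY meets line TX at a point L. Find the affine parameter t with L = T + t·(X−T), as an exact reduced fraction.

Work in coordinates with B = (0, 0), X = (1, 0), T = (0, 1), H = (5, -3).
1. K lies on line BH with BK:KH = 1:(-3) ⇒ K = (-5/2, 3/2)
2. Y is the centroid of triangle XBK ⇒ Y = (-1/2, 1/2)
through H parallel to XY: direction (-3/2, 1/2); meets TX at L = (7/2, -5/2)
L = T + t·(X−T) with t = 7/2

t = 7/2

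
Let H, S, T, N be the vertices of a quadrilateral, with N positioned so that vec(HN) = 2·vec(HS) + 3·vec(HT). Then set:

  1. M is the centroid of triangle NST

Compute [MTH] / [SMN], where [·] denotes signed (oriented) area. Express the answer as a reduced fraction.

Work in coordinates with H = (0, 0), S = (1, 0), T = (0, 1), N = (2, 3).
1. M is the centroid of triangle NST ⇒ M = (1, 4/3)
2·[MTH] = 1, 2·[SMN] = -4/3
[MTH]:[SMN] = 1:-4/3 = -3/4

[MTH]:[SMN] = -3/4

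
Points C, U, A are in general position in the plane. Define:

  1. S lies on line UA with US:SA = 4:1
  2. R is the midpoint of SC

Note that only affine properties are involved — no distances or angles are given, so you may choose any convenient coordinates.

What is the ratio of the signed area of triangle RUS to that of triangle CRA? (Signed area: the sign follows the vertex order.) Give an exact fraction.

[RUS]:[CRA] = 4

Set C = (0, 0), U = (1, 0), A = (0, 1); any affine frame gives the same invariant.
1. S lies on line UA with US:SA = 4:1 ⇒ S = (1/5, 4/5)
2. R is the midpoint of SC ⇒ R = (1/10, 2/5)
2·[RUS] = 2/5, 2·[CRA] = 1/10
[RUS]:[CRA] = 2/5:1/10 = 4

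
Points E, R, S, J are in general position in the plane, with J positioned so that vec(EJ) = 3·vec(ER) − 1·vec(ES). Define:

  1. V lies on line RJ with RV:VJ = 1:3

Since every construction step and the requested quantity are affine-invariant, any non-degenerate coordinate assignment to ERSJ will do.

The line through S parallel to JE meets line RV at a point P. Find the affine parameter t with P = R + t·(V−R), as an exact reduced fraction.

t = -8

Choose coordinates E = (0, 0), R = (1, 0), S = (0, 1), J = (3, -1).
1. V lies on line RJ with RV:VJ = 1:3 ⇒ V = (3/2, -1/4)
through S parallel to JE: direction (-3, 1); meets RV at P = (-3, 2)
P = R + t·(V−R) with t = -8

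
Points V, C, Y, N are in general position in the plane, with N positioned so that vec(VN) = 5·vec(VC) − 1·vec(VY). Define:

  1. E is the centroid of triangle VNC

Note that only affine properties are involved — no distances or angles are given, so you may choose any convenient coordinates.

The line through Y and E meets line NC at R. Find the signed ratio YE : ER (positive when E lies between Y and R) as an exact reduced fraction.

Assign V = (0, 0), C = (1, 0), Y = (0, 1), N = (5, -1) — the answer is frame-independent, so this choice is without loss of generality.
1. E is the centroid of triangle VNC ⇒ E = (2, -1/3)
line YE meets NC at R = (9/5, -1/5)
E = Y + t·(R−Y) with t = 10/9, so YE:ER = 10/9:-1/9

YE:ER = -10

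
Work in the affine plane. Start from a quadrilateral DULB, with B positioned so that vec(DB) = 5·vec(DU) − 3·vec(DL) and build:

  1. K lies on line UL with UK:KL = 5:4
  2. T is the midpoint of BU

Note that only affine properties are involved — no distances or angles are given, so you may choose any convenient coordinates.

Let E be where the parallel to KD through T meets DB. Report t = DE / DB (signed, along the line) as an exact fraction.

t = 21/37

Choose coordinates D = (0, 0), U = (1, 0), L = (0, 1), B = (5, -3).
1. K lies on line UL with UK:KL = 5:4 ⇒ K = (4/9, 5/9)
2. T is the midpoint of BU ⇒ T = (3, -3/2)
through T parallel to KD: direction (-4/9, -5/9); meets DB at E = (105/37, -63/37)
E = D + t·(B−D) with t = 21/37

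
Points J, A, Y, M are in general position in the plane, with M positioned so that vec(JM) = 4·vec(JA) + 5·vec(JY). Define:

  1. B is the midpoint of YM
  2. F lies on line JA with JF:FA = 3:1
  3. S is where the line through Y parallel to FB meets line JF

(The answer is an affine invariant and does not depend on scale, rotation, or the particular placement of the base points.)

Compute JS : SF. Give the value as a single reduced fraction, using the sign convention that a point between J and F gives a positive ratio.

JS:SF = -5/14

Choose coordinates J = (0, 0), A = (1, 0), Y = (0, 1), M = (4, 5).
1. B is the midpoint of YM ⇒ B = (2, 3)
2. F lies on line JA with JF:FA = 3:1 ⇒ F = (3/4, 0)
3. S is where the line through Y parallel to FB meets line JF ⇒ S = (-5/12, 0)
S = J + t·(F−J) with t = -5/9, so JS:SF = t:(1−t) = -5/9:14/9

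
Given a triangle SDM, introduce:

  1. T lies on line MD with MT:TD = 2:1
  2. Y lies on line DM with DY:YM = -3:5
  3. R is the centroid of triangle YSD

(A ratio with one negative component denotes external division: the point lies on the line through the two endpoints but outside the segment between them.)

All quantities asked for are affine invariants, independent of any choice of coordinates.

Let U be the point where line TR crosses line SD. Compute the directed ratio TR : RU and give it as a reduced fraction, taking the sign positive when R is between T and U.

Assign S = (0, 0), D = (1, 0), M = (0, 1) — the answer is frame-independent, so this choice is without loss of generality.
1. T lies on line MD with MT:TD = 2:1 ⇒ T = (2/3, 1/3)
2. Y lies on line DM with DY:YM = -3:5 ⇒ Y = (5/2, -3/2)
3. R is the centroid of triangle YSD ⇒ R = (7/6, -1/2)
line TR meets SD at U = (13/15, 0)
R = T + t·(U−T) with t = 5/2, so TR:RU = 5/2:-3/2

TR:RU = -5/3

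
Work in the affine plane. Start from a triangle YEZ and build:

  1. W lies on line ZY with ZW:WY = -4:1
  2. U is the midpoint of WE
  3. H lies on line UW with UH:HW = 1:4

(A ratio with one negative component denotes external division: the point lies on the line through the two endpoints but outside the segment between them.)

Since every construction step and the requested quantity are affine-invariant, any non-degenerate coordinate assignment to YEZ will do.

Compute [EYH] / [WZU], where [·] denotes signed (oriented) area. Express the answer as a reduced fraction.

Choose coordinates Y = (0, 0), E = (1, 0), Z = (0, 1).
1. W lies on line ZY with ZW:WY = -4:1 ⇒ W = (0, -1/3)
2. U is the midpoint of WE ⇒ U = (1/2, -1/6)
3. H lies on line UW with UH:HW = 1:4 ⇒ H = (2/5, -1/5)
2·[EYH] = 1/5, 2·[WZU] = -2/3
[EYH]:[WZU] = 1/5:-2/3 = -3/10

[EYH]:[WZU] = -3/10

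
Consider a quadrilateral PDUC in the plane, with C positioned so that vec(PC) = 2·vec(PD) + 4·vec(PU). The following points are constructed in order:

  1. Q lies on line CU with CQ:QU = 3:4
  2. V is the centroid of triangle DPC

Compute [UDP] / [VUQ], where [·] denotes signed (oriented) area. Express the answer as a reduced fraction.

Choose coordinates P = (0, 0), D = (1, 0), U = (0, 1), C = (2, 4).
1. Q lies on line CU with CQ:QU = 3:4 ⇒ Q = (8/7, 19/7)
2. V is the centroid of triangle DPC ⇒ V = (1, 4/3)
2·[UDP] = -1, 2·[VUQ] = -4/3
[UDP]:[VUQ] = -1:-4/3 = 3/4

[UDP]:[VUQ] = 3/4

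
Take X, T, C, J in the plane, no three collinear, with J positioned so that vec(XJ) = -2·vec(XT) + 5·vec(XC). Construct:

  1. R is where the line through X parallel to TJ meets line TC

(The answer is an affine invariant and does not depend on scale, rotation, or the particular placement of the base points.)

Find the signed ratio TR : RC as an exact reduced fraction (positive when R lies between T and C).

TR:RC = -5/3

Assign X = (0, 0), T = (1, 0), C = (0, 1), J = (-2, 5) — the answer is frame-independent, so this choice is without loss of generality.
1. R is where the line through X parallel to TJ meets line TC ⇒ R = (-3/2, 5/2)
R = T + t·(C−T) with t = 5/2, so TR:RC = t:(1−t) = 5/2:-3/2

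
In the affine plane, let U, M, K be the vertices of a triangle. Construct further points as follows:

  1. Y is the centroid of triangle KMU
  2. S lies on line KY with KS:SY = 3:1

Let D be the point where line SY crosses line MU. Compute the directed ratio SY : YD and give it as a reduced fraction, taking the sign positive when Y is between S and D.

Work in coordinates with U = (0, 0), M = (1, 0), K = (0, 1).
1. Y is the centroid of triangle KMU ⇒ Y = (1/3, 1/3)
2. S lies on line KY with KS:SY = 3:1 ⇒ S = (1/4, 1/2)
line SY meets MU at D = (1/2, 0)
Y = S + t·(D−S) with t = 1/3, so SY:YD = 1/3:2/3

SY:YD = 1/2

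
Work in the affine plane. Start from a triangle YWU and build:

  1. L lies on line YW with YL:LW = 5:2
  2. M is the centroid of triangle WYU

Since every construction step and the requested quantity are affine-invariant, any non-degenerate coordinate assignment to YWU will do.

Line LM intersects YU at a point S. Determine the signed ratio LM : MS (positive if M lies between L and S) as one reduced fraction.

Assign Y = (0, 0), W = (1, 0), U = (0, 1) — the answer is frame-independent, so this choice is without loss of generality.
1. L lies on line YW with YL:LW = 5:2 ⇒ L = (5/7, 0)
2. M is the centroid of triangle WYU ⇒ M = (1/3, 1/3)
line LM meets YU at S = (0, 5/8)
M = L + t·(S−L) with t = 8/15, so LM:MS = 8/15:7/15

LM:MS = 8/7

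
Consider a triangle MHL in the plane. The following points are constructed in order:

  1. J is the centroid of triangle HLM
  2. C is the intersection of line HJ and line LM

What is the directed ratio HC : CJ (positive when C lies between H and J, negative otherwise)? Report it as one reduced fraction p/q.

Work in coordinates with M = (0, 0), H = (1, 0), L = (0, 1).
1. J is the centroid of triangle HLM ⇒ J = (1/3, 1/3)
2. C is the intersection of line HJ and line LM ⇒ C = (0, 1/2)
C = H + t·(J−H) with t = 3/2, so HC:CJ = t:(1−t) = 3/2:-1/2

HC:CJ = -3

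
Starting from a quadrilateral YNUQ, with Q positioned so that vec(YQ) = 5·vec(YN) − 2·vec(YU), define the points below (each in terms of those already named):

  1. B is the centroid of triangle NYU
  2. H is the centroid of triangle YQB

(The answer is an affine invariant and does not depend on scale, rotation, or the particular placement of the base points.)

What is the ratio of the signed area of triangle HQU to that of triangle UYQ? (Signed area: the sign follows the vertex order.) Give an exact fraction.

[HQU]:[UYQ] = 22/45

Set Y = (0, 0), N = (1, 0), U = (0, 1), Q = (5, -2); any affine frame gives the same invariant.
1. B is the centroid of triangle NYU ⇒ B = (1/3, 1/3)
2. H is the centroid of triangle YQB ⇒ H = (16/9, -5/9)
2·[HQU] = 22/9, 2·[UYQ] = 5
[HQU]:[UYQ] = 22/9:5 = 22/45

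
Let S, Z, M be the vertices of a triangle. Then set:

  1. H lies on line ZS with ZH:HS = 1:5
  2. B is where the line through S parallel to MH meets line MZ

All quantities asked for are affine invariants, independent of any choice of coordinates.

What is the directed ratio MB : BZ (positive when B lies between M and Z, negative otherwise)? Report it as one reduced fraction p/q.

Choose coordinates S = (0, 0), Z = (1, 0), M = (0, 1).
1. H lies on line ZS with ZH:HS = 1:5 ⇒ H = (5/6, 0)
2. B is where the line through S parallel to MH meets line MZ ⇒ B = (-5, 6)
B = M + t·(Z−M) with t = -5, so MB:BZ = t:(1−t) = -5:6

MB:BZ = -5/6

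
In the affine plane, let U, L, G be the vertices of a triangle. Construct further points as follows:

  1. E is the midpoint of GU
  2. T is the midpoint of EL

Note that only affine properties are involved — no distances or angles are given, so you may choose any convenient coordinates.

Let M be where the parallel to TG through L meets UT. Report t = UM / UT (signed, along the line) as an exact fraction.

t = 3/2

Choose coordinates U = (0, 0), L = (1, 0), G = (0, 1).
1. E is the midpoint of GU ⇒ E = (0, 1/2)
2. T is the midpoint of EL ⇒ T = (1/2, 1/4)
through L parallel to TG: direction (-1/2, 3/4); meets UT at M = (3/4, 3/8)
M = U + t·(T−U) with t = 3/2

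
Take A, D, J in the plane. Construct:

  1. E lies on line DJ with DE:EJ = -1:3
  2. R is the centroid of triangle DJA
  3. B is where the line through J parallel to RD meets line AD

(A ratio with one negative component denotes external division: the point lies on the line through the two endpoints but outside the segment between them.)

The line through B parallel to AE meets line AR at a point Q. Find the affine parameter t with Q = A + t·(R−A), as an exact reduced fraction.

Assign A = (0, 0), D = (1, 0), J = (0, 1) — the answer is frame-independent, so this choice is without loss of generality.
1. E lies on line DJ with DE:EJ = -1:3 ⇒ E = (3/2, -1/2)
2. R is the centroid of triangle DJA ⇒ R = (1/3, 1/3)
3. B is where the line through J parallel to RD meets line AD ⇒ B = (2, 0)
through B parallel to AE: direction (3/2, -1/2); meets AR at Q = (1/2, 1/2)
Q = A + t·(R−A) with t = 3/2

t = 3/2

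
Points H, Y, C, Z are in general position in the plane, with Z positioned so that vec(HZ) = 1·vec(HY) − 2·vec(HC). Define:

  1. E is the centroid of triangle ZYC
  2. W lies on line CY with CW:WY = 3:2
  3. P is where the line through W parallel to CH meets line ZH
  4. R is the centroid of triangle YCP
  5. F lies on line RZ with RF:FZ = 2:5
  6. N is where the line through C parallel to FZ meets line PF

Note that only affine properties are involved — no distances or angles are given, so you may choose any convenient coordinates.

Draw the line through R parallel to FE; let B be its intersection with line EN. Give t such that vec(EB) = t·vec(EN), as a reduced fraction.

Set H = (0, 0), Y = (1, 0), C = (0, 1), Z = (1, -2); any affine frame gives the same invariant.
1. E is the centroid of triangle ZYC ⇒ E = (2/3, -1/3)
2. W lies on line CY with CW:WY = 3:2 ⇒ W = (3/5, 2/5)
3. P is where the line through W parallel to CH meets line ZH ⇒ P = (3/5, -6/5)
4. R is the centroid of triangle YCP ⇒ R = (8/15, -1/15)
5. F lies on line RZ with RF:FZ = 2:5 ⇒ F = (2/3, -13/21)
6. N is where the line through C parallel to FZ meets line PF ⇒ N = (26/45, -439/315)
through R parallel to FE: direction (0, 2/7); meets EN at B = (8/15, -202/105)
B = E + t·(N−E) with t = 3/2

t = 3/2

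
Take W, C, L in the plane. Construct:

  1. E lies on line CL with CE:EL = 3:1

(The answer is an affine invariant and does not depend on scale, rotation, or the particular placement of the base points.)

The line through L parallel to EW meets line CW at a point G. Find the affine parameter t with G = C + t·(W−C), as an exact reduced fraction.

t = 4/3

Choose coordinates W = (0, 0), C = (1, 0), L = (0, 1).
1. E lies on line CL with CE:EL = 3:1 ⇒ E = (1/4, 3/4)
through L parallel to EW: direction (-1/4, -3/4); meets CW at G = (-1/3, 0)
G = C + t·(W−C) with t = 4/3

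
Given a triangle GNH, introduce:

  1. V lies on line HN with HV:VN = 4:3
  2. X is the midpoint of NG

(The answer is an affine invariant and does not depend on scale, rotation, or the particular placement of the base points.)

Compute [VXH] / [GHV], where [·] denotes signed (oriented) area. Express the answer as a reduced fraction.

Assign G = (0, 0), N = (1, 0), H = (0, 1) — the answer is frame-independent, so this choice is without loss of generality.
1. V lies on line HN with HV:VN = 4:3 ⇒ V = (4/7, 3/7)
2. X is the midpoint of NG ⇒ X = (1/2, 0)
2·[VXH] = -2/7, 2·[GHV] = -4/7
[VXH]:[GHV] = -2/7:-4/7 = 1/2

[VXH]:[GHV] = 1/2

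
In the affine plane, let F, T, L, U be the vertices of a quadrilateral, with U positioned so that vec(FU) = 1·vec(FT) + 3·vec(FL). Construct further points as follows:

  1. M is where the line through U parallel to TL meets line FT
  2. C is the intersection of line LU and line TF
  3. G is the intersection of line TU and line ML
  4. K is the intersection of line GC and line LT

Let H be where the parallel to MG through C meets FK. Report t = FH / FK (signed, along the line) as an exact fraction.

Set F = (0, 0), T = (1, 0), L = (0, 1), U = (1, 3); any affine frame gives the same invariant.
1. M is where the line through U parallel to TL meets line FT ⇒ M = (4, 0)
2. C is the intersection of line LU and line TF ⇒ C = (-1/2, 0)
3. G is the intersection of line TU and line ML ⇒ G = (1, 3/4)
4. K is the intersection of line GC and line LT ⇒ K = (1/2, 1/2)
through C parallel to MG: direction (-3, 3/4); meets FK at H = (-1/10, -1/10)
H = F + t·(K−F) with t = -1/5

t = -1/5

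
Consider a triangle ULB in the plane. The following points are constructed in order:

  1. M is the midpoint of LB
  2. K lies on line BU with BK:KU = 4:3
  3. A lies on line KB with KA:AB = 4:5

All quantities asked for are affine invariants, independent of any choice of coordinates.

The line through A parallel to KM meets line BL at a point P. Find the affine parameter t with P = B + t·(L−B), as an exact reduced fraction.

t = 5/18

Assign U = (0, 0), L = (1, 0), B = (0, 1) — the answer is frame-independent, so this choice is without loss of generality.
1. M is the midpoint of LB ⇒ M = (1/2, 1/2)
2. K lies on line BU with BK:KU = 4:3 ⇒ K = (0, 3/7)
3. A lies on line KB with KA:AB = 4:5 ⇒ A = (0, 43/63)
through A parallel to KM: direction (1/2, 1/14); meets BL at P = (5/18, 13/18)
P = B + t·(L−B) with t = 5/18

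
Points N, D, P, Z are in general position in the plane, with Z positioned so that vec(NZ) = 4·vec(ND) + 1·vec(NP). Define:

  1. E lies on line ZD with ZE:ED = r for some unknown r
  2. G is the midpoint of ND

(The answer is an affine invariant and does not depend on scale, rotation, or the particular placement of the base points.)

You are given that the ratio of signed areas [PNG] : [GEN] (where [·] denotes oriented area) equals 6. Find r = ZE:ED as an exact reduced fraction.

r = 5

Choose coordinates N = (0, 0), D = (1, 0), P = (0, 1), Z = (4, 1).
1. With ZE:ED = r, write λ = r/(r+1) so E = Z + λ·(D−Z); E is affine-linear in λ
2. G is the midpoint of ND ⇒ G = (1/2, 0)
Every point depending on E is an affine combination of E and λ-independent points, so each such coordinate is linear in λ; the λ² term in each signed area is a multiple of (D−Z)×(D−Z) = 0, so 2·[PNG] and 2·[GEN] are each linear in λ. Evaluating at λ=0 and λ=1:
  2·[PNG] = 1/2,   2·[GEN] = -1/2·λ + 1/2
So [PNG]:[GEN] = (1/2) / (-1/2·λ + 1/2). Setting this equal to 6:
  1/2 = 6·(-1/2·λ + 1/2)  ⇒  λ = 5/6
Then r = λ/(1−λ) = (5/6)/(1/6) = 5. Check: with r = 5, E = (3/2, 1/6) and [PNG]:[GEN] = 6 as required.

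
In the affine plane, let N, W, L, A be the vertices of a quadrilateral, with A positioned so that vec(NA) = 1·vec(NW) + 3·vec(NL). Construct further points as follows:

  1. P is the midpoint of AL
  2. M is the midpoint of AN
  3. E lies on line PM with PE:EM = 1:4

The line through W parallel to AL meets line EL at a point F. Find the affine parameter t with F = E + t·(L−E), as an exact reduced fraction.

Assign N = (0, 0), W = (1, 0), L = (0, 1), A = (1, 3) — the answer is frame-independent, so this choice is without loss of generality.
1. P is the midpoint of AL ⇒ P = (1/2, 2)
2. M is the midpoint of AN ⇒ M = (1/2, 3/2)
3. E lies on line PM with PE:EM = 1:4 ⇒ E = (1/2, 19/10)
through W parallel to AL: direction (-1, -2); meets EL at F = (15, 28)
F = E + t·(L−E) with t = -29

t = -29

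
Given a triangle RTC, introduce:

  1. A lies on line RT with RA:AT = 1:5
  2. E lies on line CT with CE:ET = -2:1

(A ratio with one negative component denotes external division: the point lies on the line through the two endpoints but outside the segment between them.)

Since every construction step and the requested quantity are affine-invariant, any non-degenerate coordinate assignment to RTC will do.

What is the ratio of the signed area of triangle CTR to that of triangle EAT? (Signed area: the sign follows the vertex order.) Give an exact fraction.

Choose coordinates R = (0, 0), T = (1, 0), C = (0, 1).
1. A lies on line RT with RA:AT = 1:5 ⇒ A = (1/6, 0)
2. E lies on line CT with CE:ET = -2:1 ⇒ E = (2, -1)
2·[CTR] = -1, 2·[EAT] = -5/6
[CTR]:[EAT] = -1:-5/6 = 6/5

[CTR]:[EAT] = 6/5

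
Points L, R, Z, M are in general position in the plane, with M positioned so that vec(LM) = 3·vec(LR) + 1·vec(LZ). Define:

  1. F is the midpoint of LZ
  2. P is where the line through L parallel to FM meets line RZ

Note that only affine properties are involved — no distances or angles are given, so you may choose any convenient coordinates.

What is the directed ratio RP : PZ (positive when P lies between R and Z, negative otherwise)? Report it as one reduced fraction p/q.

Work in coordinates with L = (0, 0), R = (1, 0), Z = (0, 1), M = (3, 1).
1. F is the midpoint of LZ ⇒ F = (0, 1/2)
2. P is where the line through L parallel to FM meets line RZ ⇒ P = (6/7, 1/7)
P = R + t·(Z−R) with t = 1/7, so RP:PZ = t:(1−t) = 1/7:6/7

RP:PZ = 1/6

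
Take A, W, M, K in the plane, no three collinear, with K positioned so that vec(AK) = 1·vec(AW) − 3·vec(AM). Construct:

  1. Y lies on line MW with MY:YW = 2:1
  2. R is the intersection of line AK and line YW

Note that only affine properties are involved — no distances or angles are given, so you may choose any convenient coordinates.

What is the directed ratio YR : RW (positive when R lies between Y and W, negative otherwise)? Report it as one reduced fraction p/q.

YR:RW = -7/9

Assign A = (0, 0), W = (1, 0), M = (0, 1), K = (1, -3) — the answer is frame-independent, so this choice is without loss of generality.
1. Y lies on line MW with MY:YW = 2:1 ⇒ Y = (2/3, 1/3)
2. R is the intersection of line AK and line YW ⇒ R = (-1/2, 3/2)
R = Y + t·(W−Y) with t = -7/2, so YR:RW = t:(1−t) = -7/2:9/2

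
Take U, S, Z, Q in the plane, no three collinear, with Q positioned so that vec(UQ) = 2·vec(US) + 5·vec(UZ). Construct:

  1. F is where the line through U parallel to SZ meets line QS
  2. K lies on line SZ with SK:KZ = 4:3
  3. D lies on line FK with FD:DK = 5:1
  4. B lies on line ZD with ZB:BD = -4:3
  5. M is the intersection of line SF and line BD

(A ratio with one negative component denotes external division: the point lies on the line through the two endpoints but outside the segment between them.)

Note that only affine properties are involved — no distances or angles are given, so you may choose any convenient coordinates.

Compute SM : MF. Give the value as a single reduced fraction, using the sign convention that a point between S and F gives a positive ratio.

SM:MF = 7/15

Assign U = (0, 0), S = (1, 0), Z = (0, 1), Q = (2, 5) — the answer is frame-independent, so this choice is without loss of generality.
1. F is where the line through U parallel to SZ meets line QS ⇒ F = (5/6, -5/6)
2. K lies on line SZ with SK:KZ = 4:3 ⇒ K = (3/7, 4/7)
3. D lies on line FK with FD:DK = 5:1 ⇒ D = (125/252, 85/252)
4. B lies on line ZD with ZB:BD = -4:3 ⇒ B = (125/63, -104/63)
5. M is the intersection of line SF and line BD ⇒ M = (125/132, -35/132)
M = S + t·(F−S) with t = 7/22, so SM:MF = t:(1−t) = 7/22:15/22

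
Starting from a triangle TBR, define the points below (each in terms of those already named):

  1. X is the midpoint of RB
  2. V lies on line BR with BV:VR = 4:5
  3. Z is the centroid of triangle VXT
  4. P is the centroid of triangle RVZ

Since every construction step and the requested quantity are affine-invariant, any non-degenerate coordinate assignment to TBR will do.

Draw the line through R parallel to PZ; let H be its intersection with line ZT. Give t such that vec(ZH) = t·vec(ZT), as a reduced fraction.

Work in coordinates with T = (0, 0), B = (1, 0), R = (0, 1).
1. X is the midpoint of RB ⇒ X = (1/2, 1/2)
2. V lies on line BR with BV:VR = 4:5 ⇒ V = (5/9, 4/9)
3. Z is the centroid of triangle VXT ⇒ Z = (19/54, 17/54)
4. P is the centroid of triangle RVZ ⇒ P = (49/162, 95/162)
through R parallel to PZ: direction (4/81, -22/81); meets ZT at H = (38/243, 34/243)
H = Z + t·(T−Z) with t = 5/9

t = 5/9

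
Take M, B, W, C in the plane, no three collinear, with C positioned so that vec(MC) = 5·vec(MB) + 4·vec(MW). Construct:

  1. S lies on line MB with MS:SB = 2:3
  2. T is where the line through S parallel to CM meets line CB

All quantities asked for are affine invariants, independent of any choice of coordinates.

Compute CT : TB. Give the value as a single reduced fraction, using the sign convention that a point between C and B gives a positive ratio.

CT:TB = 2/3

Work in coordinates with M = (0, 0), B = (1, 0), W = (0, 1), C = (5, 4).
1. S lies on line MB with MS:SB = 2:3 ⇒ S = (2/5, 0)
2. T is where the line through S parallel to CM meets line CB ⇒ T = (17/5, 12/5)
T = C + t·(B−C) with t = 2/5, so CT:TB = t:(1−t) = 2/5:3/5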